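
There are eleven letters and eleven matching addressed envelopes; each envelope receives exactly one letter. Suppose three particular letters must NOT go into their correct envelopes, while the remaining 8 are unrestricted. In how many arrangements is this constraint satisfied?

30078720

Inclusion-exclusion on the 3 forbidden self-matches:
Σ_{j=0}^{3} (-1)^j C(3,j)(11-j)!
= C(3,0)·11! - C(3,1)·10! + C(3,2)·9! - C(3,3)·8!
= 39916800 - 10886400 + 1088640 - 40320
= 30078720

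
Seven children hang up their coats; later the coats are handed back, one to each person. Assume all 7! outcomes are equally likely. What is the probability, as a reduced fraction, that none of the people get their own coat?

103/280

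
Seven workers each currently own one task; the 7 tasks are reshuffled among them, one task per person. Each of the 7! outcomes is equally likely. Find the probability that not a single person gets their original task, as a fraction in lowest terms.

Favorable outcomes: !7 = 1854.
Total outcomes: 7! = 5040.
Probability = 1854/5040 = 103/280.

103/280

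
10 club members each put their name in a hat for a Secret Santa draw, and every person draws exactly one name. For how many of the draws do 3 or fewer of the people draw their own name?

3559886

Sum C(10,i)·!(10-i) for i = 0..3:
  i=0: C(10,0)·!10 = 1·1334961 = 1334961
  i=1: C(10,1)·!9 = 10·133496 = 1334960
  i=2: C(10,2)·!8 = 45·14833 = 667485
  i=3: C(10,3)·!7 = 120·1854 = 222480
Total = 3559886.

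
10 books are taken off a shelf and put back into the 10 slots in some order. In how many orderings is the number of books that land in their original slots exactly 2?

Pick the 2 fixed positions: C(10,2) = 45 ways.
The other 8 form a derangement: !8 = 14833.
Total: 45 × 14833 = 667485.

667485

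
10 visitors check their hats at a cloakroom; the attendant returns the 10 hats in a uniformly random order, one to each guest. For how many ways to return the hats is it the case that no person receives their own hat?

1334961

By inclusion-exclusion, !10 = Σ (-1)^k · 10!/k! for k=0..10
= 10! - 10!/1! + 10!/2! - 10!/3! + 10!/4! - 10!/5! + 10!/6! - 10!/7! + 10!/8! - 10!/9! + 10!/10!
= 3628800 - 3628800 + 1814400 - 604800 + 151200 - 30240 + 5040 - 720 + 90 - 10 + 1
= 1334961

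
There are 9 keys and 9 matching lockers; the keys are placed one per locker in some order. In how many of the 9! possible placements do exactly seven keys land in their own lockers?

36

Pick the 7 fixed positions: C(9,7) = 36 ways.
The other 2 form a derangement: !2 = 1.
Total: 36 × 1 = 36.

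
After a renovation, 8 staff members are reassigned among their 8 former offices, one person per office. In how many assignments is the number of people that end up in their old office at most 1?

Sum C(8,i)·!(8-i) for i = 0..1:
  i=0: C(8,0)·!8 = 1·14833 = 14833
  i=1: C(8,1)·!7 = 8·1854 = 14832
Total = 29665.

29665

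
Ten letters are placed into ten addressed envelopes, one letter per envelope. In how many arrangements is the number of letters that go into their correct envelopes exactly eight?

45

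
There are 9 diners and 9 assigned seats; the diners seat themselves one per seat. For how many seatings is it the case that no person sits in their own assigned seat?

133496

The subfactorial !9 = [9!/e] (nearest integer).
9! = 362880, and 362880/e ≈ 133496.09, so !9 = 133496.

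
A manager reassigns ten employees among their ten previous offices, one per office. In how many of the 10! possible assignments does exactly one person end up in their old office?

Choose which one of the 10 is fixed: C(10,1) = 10.
The remaining 9 must be deranged: !9 = 133496.
Total: 10 × 133496 = 1334960.

1334960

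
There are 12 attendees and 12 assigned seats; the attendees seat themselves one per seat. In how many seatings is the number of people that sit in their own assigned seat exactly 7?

34848

Choose which 7 of the 12 are fixed: C(12,7) = 792.
The other 5 form a derangement: !5 = 44.
Total: 792 × 44 = 34848.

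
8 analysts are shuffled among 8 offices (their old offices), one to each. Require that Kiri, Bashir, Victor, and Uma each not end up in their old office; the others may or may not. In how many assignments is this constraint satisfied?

24024

Let A_j be the event that the j-th constrained one is fixed. By inclusion-exclusion over the 4 events:
Σ_{j=0}^{4} (-1)^j C(4,j)(8-j)!
= C(4,0)·8! - C(4,1)·7! + C(4,2)·6! - C(4,3)·5! + C(4,4)·4!
= 40320 - 20160 + 4320 - 480 + 24
= 24024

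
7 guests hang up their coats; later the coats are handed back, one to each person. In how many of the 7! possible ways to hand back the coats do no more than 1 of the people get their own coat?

3709

# with exactly i fixed is C(7,i)·!(7-i); sum over i=0..1:
  i=0: C(7,0)·!7 = 1·1854 = 1854
  i=1: C(7,1)·!6 = 7·265 = 1855
Total = 3709.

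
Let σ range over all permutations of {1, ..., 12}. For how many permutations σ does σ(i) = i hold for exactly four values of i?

Pick the 4 fixed positions: C(12,4) = 495 ways.
The remaining 8 must be deranged: !8 = 14833.
Total: 495 × 14833 = 7342335.

7342335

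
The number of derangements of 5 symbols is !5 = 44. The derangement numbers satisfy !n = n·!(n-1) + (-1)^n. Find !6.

265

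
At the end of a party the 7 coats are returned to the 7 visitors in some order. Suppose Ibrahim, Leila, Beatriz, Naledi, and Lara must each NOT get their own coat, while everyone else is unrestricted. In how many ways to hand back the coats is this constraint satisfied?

2428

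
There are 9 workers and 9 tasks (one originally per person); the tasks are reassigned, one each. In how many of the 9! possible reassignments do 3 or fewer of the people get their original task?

Sum C(9,i)·!(9-i) for i = 0..3:
  i=0: C(9,0)·!9 = 1·133496 = 133496
  i=1: C(9,1)·!8 = 9·14833 = 133497
  i=2: C(9,2)·!7 = 36·1854 = 66744
  i=3: C(9,3)·!6 = 84·265 = 22260
Total = 355997.

355997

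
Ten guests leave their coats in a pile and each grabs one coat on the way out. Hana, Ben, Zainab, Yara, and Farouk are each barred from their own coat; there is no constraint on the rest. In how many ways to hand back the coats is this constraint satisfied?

2170680

Inclusion-exclusion on the 5 forbidden self-matches:
Σ_{j=0}^{5} (-1)^j C(5,j)(10-j)!
= C(5,0)·10! - C(5,1)·9! + C(5,2)·8! - C(5,3)·7! + C(5,4)·6! - C(5,5)·5!
= 3628800 - 1814400 + 403200 - 50400 + 3600 - 120
= 2170680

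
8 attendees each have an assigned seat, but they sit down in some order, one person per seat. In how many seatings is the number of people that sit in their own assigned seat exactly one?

Pick the single fixed position: C(8,1) = 8 ways.
The remaining 7 must be deranged: !7 = 1854.
Total: 8 × 1854 = 14832.

14832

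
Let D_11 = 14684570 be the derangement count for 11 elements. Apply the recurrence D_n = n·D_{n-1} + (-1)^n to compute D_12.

D_12 = 12·14684570 + 1 = 176214841.

176214841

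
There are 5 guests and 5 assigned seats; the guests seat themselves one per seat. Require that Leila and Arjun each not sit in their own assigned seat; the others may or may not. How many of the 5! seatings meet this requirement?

78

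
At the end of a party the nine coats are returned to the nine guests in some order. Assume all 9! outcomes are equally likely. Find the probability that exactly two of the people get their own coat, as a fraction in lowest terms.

103/560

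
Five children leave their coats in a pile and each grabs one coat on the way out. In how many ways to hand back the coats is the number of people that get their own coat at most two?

109

Sum C(5,i)·!(5-i) for i = 0..2:
  i=0: C(5,0)·!5 = 1·44 = 44
  i=1: C(5,1)·!4 = 5·9 = 45
  i=2: C(5,2)·!3 = 10·2 = 20
Total = 109.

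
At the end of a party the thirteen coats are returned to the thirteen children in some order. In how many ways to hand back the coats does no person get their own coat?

The number of derangements of 13 is !13 = Σ_{k=0}^{13} (-1)^k·13!/k!
= 13! - 13!/1! + 13!/2! - 13!/3! + 13!/4! - 13!/5! + 13!/6! - 13!/7! + 13!/8! - 13!/9! + 13!/10! - 13!/11! + 13!/12! - 13!/13!
= 6227020800 - 6227020800 + 3113510400 - 1037836800 + 259459200 - 51891840 + 8648640 - 1235520 + 154440 - 17160 + 1716 - 156 + 13 - 1
= 2290792932

2290792932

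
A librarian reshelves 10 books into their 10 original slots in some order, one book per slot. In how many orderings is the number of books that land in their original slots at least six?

2176

# with exactly i fixed is C(10,i)·!(10-i); sum over i=6..10:
  i=6: C(10,6)·!4 = 210·9 = 1890
  i=7: C(10,7)·!3 = 120·2 = 240
  i=8: C(10,8)·!2 = 45·1 = 45
  i=9: C(10,9)·!1 = 10·0 = 0
  i=10: C(10,10)·!0 = 1·1 = 1
Total = 2176.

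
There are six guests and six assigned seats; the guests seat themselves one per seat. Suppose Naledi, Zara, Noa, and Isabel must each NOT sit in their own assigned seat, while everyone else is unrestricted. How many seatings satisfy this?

Let A_j be the event that the j-th constrained one is fixed. By inclusion-exclusion over the 4 events:
Σ_{j=0}^{4} (-1)^j C(4,j)(6-j)!
= C(4,0)·6! - C(4,1)·5! + C(4,2)·4! - C(4,3)·3! + C(4,4)·2!
= 720 - 480 + 144 - 24 + 2
= 362

362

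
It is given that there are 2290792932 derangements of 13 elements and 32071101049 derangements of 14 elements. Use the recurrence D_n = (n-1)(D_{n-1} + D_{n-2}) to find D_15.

481066515734

D_15 = (15-1)·(D_14 + D_13) = 14·(32071101049 + 2290792932) = 14·34361893981 = 481066515734.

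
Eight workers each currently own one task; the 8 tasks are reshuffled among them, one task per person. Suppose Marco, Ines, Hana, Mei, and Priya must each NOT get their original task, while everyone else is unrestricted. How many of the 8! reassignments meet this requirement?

Let A_j be the event that the j-th constrained one is fixed. By inclusion-exclusion over the 5 events:
Σ_{j=0}^{5} (-1)^j C(5,j)(8-j)!
= C(5,0)·8! - C(5,1)·7! + C(5,2)·6! - C(5,3)·5! + C(5,4)·4! - C(5,5)·3!
= 40320 - 25200 + 7200 - 1200 + 120 - 6
= 21234

21234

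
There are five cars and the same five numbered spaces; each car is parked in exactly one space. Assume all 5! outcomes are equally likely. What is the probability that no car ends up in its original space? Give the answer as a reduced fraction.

Favorable outcomes: !5 = 44.
Total outcomes: 5! = 120.
Probability = 44/120 = 11/30.

11/30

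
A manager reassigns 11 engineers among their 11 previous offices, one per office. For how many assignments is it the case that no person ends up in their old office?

The number of derangements of 11 is !11 = Σ_{k=0}^{11} (-1)^k·11!/k!
= 11! - 11!/1! + 11!/2! - 11!/3! + 11!/4! - 11!/5! + 11!/6! - 11!/7! + 11!/8! - 11!/9! + 11!/10! - 11!/11!
= 39916800 - 39916800 + 19958400 - 6652800 + 1663200 - 332640 + 55440 - 7920 + 990 - 110 + 11 - 1
= 14684570

14684570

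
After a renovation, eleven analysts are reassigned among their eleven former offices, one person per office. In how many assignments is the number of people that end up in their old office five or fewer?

Sum C(11,i)·!(11-i) for i = 0..5:
  i=0: C(11,0)·!11 = 1·14684570 = 14684570
  i=1: C(11,1)·!10 = 11·1334961 = 14684571
  i=2: C(11,2)·!9 = 55·133496 = 7342280
  i=3: C(11,3)·!8 = 165·14833 = 2447445
  i=4: C(11,4)·!7 = 330·1854 = 611820
  i=5: C(11,5)·!6 = 462·265 = 122430
Total = 39893116.

39893116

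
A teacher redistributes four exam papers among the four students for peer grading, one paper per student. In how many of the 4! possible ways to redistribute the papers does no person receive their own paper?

The subfactorial !4 = [4!/e] (nearest integer).
4! = 24, and 24/e ≈ 8.83, so !4 = 9.

9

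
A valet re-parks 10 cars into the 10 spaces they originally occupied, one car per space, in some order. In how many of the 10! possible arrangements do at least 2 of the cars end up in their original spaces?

958879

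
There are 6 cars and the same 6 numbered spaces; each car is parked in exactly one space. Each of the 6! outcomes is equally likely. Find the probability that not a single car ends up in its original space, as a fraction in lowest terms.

53/144

Favorable outcomes: !6 = 265.
Total outcomes: 6! = 720.
Probability = 265/720 = 53/144.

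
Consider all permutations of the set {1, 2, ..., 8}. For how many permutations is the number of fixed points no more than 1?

29665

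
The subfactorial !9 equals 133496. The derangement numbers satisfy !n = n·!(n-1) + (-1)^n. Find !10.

1334961

!10 = 10·133496 + 1 = 1334961.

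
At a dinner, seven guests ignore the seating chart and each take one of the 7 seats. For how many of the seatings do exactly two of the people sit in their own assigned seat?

924

Pick the 2 fixed positions: C(7,2) = 21 ways.
The other 5 form a derangement: !5 = 44.
Total: 21 × 44 = 924.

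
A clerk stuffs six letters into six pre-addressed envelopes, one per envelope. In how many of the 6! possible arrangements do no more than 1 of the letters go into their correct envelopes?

Sum C(6,i)·!(6-i) for i = 0..1:
  i=0: C(6,0)·!6 = 1·265 = 265
  i=1: C(6,1)·!5 = 6·44 = 264
Total = 529.

529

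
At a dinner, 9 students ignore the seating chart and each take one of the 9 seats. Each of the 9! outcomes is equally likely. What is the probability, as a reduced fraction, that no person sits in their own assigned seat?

16687/45360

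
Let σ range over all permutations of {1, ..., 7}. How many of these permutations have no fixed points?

!7 is the nearest integer to 7!/e.
7! = 5040, and 5040/e ≈ 1854.11, so !7 = 1854.

1854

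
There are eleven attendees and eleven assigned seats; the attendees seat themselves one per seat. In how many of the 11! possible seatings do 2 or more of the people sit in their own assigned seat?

10547659

Sum C(11,i)·!(11-i) for i = 2..11:
  i=2: C(11,2)·!9 = 55·133496 = 7342280
  i=3: C(11,3)·!8 = 165·14833 = 2447445
  i=4: C(11,4)·!7 = 330·1854 = 611820
  i=5: C(11,5)·!6 = 462·265 = 122430
  i=6: C(11,6)·!5 = 462·44 = 20328
  i=7: C(11,7)·!4 = 330·9 = 2970
  i=8: C(11,8)·!3 = 165·2 = 330
  i=9: C(11,9)·!2 = 55·1 = 55
  i=10: C(11,10)·!1 = 11·0 = 0
  i=11: C(11,11)·!0 = 1·1 = 1
Total = 10547659.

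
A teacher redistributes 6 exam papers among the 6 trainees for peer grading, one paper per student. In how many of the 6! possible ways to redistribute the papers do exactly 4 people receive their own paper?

15

Choose which 4 of the 6 are fixed: C(6,4) = 15.
The other 2 form a derangement: !2 = 1.
Total: 15 × 1 = 15.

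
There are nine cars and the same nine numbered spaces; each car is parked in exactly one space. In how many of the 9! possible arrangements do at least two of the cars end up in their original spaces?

Sum C(9,i)·!(9-i) for i = 2..9:
  i=2: C(9,2)·!7 = 36·1854 = 66744
  i=3: C(9,3)·!6 = 84·265 = 22260
  i=4: C(9,4)·!5 = 126·44 = 5544
  i=5: C(9,5)·!4 = 126·9 = 1134
  i=6: C(9,6)·!3 = 84·2 = 168
  i=7: C(9,7)·!2 = 36·1 = 36
  i=8: C(9,8)·!1 = 9·0 = 0
  i=9: C(9,9)·!0 = 1·1 = 1
Total = 95887.

95887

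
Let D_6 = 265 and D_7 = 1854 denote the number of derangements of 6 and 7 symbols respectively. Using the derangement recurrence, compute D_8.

14833

D_8 = (8-1)·(D_7 + D_6) = 7·(1854 + 265) = 7·2119 = 14833.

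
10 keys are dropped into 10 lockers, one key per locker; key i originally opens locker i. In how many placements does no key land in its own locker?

1334961

The number of derangements of 10 is !10 = Σ_{k=0}^{10} (-1)^k·10!/k!
= 10! - 10!/1! + 10!/2! - 10!/3! + 10!/4! - 10!/5! + 10!/6! - 10!/7! + 10!/8! - 10!/9! + 10!/10!
= 3628800 - 3628800 + 1814400 - 604800 + 151200 - 30240 + 5040 - 720 + 90 - 10 + 1
= 1334961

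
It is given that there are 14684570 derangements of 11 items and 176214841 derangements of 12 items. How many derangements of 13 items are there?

2290792932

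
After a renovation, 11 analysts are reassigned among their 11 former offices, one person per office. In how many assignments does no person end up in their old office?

14684570

The subfactorial !11 = [11!/e] (nearest integer).
11! = 39916800, and 39916800/e ≈ 14684570.08, so !11 = 14684570.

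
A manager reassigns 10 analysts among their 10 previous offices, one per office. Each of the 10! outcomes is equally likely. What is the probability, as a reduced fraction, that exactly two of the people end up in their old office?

2119/11520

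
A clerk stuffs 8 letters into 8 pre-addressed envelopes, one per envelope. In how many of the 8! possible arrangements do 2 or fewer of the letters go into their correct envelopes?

37085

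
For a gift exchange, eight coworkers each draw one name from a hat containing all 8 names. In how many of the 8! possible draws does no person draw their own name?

14833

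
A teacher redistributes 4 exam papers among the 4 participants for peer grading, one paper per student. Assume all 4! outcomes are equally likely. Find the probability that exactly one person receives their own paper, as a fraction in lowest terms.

1/3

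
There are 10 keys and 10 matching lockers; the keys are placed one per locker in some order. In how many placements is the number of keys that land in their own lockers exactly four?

Choose which 4 of the 10 are fixed: C(10,4) = 210.
The remaining 6 must be deranged: !6 = 265.
Total: 210 × 265 = 55650.

55650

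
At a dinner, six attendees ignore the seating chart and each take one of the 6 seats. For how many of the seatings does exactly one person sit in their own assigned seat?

Pick the single fixed position: C(6,1) = 6 ways.
The remaining 5 must be deranged: !5 = 44.
Total: 6 × 44 = 264.

264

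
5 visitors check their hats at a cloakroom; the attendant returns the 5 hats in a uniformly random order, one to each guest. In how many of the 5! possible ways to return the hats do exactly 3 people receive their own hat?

10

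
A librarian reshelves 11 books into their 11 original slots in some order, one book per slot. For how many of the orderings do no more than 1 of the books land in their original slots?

29369141

Sum C(11,i)·!(11-i) for i = 0..1:
  i=0: C(11,0)·!11 = 1·14684570 = 14684570
  i=1: C(11,1)·!10 = 11·1334961 = 14684571
Total = 29369141.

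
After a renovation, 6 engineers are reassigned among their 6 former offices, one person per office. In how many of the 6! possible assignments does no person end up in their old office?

265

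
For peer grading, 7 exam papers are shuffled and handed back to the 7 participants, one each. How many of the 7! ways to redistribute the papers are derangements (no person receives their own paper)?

1854

!7 is the nearest integer to 7!/e.
7! = 5040, and 5040/e ≈ 1854.11, so !7 = 1854.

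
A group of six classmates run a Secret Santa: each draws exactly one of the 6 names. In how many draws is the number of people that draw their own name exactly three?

40

Choose which 3 of the 6 are fixed: C(6,3) = 20.
The remaining 3 must be deranged: !3 = 2.
Total: 20 × 2 = 40.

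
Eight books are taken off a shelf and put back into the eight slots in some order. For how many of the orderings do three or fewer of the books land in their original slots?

# with exactly i fixed is C(8,i)·!(8-i); sum over i=0..3:
  i=0: C(8,0)·!8 = 1·14833 = 14833
  i=1: C(8,1)·!7 = 8·1854 = 14832
  i=2: C(8,2)·!6 = 28·265 = 7420
  i=3: C(8,3)·!5 = 56·44 = 2464
Total = 39549.

39549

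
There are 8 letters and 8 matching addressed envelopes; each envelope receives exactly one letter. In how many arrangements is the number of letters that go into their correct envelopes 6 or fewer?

40319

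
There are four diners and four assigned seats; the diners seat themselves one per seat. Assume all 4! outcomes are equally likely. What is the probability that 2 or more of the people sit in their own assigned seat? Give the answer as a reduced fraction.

7/24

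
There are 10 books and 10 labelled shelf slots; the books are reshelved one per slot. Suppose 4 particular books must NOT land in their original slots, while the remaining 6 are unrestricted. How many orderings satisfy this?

2399760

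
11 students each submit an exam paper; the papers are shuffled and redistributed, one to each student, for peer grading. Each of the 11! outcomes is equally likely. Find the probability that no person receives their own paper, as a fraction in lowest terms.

1468457/3991680

Favorable outcomes: !11 = 14684570.
Total outcomes: 11! = 39916800.
Probability = 14684570/39916800 = 1468457/3991680.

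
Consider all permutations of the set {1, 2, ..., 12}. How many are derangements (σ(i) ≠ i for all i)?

!12 is the nearest integer to 12!/e.
12! = 479001600, and 479001600/e ≈ 176214840.93, so !12 = 176214841.

176214841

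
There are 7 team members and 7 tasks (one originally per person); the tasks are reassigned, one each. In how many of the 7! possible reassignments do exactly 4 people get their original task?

70

Pick the 4 fixed positions: C(7,4) = 35 ways.
The remaining 3 must be deranged: !3 = 2.
Total: 35 × 2 = 70.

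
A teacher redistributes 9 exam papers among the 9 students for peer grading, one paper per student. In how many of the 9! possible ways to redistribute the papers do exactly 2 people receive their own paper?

Pick the 2 fixed positions: C(9,2) = 36 ways.
The other 7 form a derangement: !7 = 1854.
Total: 36 × 1854 = 66744.

66744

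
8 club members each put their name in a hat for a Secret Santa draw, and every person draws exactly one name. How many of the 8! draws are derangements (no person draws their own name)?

14833

!8 is the nearest integer to 8!/e.
8! = 40320, and 40320/e ≈ 14832.90, so !8 = 14833.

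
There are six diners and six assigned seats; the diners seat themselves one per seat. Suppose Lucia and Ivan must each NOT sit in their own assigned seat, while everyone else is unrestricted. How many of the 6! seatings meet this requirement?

504

Inclusion-exclusion on the 2 forbidden self-matches:
Σ_{j=0}^{2} (-1)^j C(2,j)(6-j)!
= C(2,0)·6! - C(2,1)·5! + C(2,2)·4!
= 720 - 240 + 24
= 504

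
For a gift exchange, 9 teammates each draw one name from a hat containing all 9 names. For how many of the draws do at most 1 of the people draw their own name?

266993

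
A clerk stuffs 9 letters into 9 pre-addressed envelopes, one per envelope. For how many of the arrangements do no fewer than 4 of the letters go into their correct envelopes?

6883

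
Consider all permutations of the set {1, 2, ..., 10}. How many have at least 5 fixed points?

# with exactly i fixed is C(10,i)·!(10-i); sum over i=5..10:
  i=5: C(10,5)·!5 = 252·44 = 11088
  i=6: C(10,6)·!4 = 210·9 = 1890
  i=7: C(10,7)·!3 = 120·2 = 240
  i=8: C(10,8)·!2 = 45·1 = 45
  i=9: C(10,9)·!1 = 10·0 = 0
  i=10: C(10,10)·!0 = 1·1 = 1
Total = 13264.

13264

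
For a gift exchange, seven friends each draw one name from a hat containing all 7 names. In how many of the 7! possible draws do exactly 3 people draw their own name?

Pick the 3 fixed positions: C(7,3) = 35 ways.
The other 4 form a derangement: !4 = 9.
Total: 35 × 9 = 315.

315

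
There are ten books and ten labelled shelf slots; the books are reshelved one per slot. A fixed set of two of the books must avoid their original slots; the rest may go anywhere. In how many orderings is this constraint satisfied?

Inclusion-exclusion on the 2 forbidden self-matches:
Σ_{j=0}^{2} (-1)^j C(2,j)(10-j)!
= C(2,0)·10! - C(2,1)·9! + C(2,2)·8!
= 3628800 - 725760 + 40320
= 2943360

2943360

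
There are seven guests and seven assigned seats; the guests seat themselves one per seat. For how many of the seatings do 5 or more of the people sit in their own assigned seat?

# with exactly i fixed is C(7,i)·!(7-i); sum over i=5..7:
  i=5: C(7,5)·!2 = 21·1 = 21
  i=6: C(7,6)·!1 = 7·0 = 0
  i=7: C(7,7)·!0 = 1·1 = 1
Total = 22.

22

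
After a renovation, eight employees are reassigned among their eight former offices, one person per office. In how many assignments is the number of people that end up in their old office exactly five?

Pick the 5 fixed positions: C(8,5) = 56 ways.
The remaining 3 must be deranged: !3 = 2.
Total: 56 × 2 = 112.

112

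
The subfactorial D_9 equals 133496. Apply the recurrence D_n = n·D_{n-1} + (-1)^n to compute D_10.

D_10 = 10·133496 + 1 = 1334961.

1334961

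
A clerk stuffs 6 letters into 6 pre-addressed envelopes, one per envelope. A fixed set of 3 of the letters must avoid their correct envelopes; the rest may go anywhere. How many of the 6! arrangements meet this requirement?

Let A_j be the event that the j-th constrained one is fixed. By inclusion-exclusion over the 3 events:
Σ_{j=0}^{3} (-1)^j C(3,j)(6-j)!
= C(3,0)·6! - C(3,1)·5! + C(3,2)·4! - C(3,3)·3!
= 720 - 360 + 72 - 6
= 426

426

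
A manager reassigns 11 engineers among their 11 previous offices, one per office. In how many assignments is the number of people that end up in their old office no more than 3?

Sum C(11,i)·!(11-i) for i = 0..3:
  i=0: C(11,0)·!11 = 1·14684570 = 14684570
  i=1: C(11,1)·!10 = 11·1334961 = 14684571
  i=2: C(11,2)·!9 = 55·133496 = 7342280
  i=3: C(11,3)·!8 = 165·14833 = 2447445
Total = 39158866.

39158866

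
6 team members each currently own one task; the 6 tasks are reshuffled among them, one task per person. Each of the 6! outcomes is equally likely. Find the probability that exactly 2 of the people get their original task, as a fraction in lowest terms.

Favorable outcomes: C(6,2)·!4 = 15·9 = 135.
Total outcomes: 6! = 720.
Probability = 135/720 = 3/16.

3/16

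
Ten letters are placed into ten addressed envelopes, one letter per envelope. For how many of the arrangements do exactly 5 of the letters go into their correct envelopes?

11088

Pick the 5 fixed positions: C(10,5) = 252 ways.
The remaining 5 must be deranged: !5 = 44.
Total: 252 × 44 = 11088.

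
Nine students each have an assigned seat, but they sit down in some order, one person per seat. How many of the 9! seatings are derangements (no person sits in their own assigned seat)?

Use !n = (n-1)(!(n-1) + !(n-2)).
!9 = 8·(14833 + 1854) = 8·16687 = 133496

133496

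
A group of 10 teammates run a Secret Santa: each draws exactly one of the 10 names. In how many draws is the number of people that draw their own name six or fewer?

Sum C(10,i)·!(10-i) for i = 0..6:
  i=0: C(10,0)·!10 = 1·1334961 = 1334961
  i=1: C(10,1)·!9 = 10·133496 = 1334960
  i=2: C(10,2)·!8 = 45·14833 = 667485
  i=3: C(10,3)·!7 = 120·1854 = 222480
  i=4: C(10,4)·!6 = 210·265 = 55650
  i=5: C(10,5)·!5 = 252·44 = 11088
  i=6: C(10,6)·!4 = 210·9 = 1890
Total = 3628514.

3628514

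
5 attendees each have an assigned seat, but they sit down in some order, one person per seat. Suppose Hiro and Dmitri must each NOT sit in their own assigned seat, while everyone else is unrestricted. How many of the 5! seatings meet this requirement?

Let A_j be the event that the j-th constrained one is fixed. By inclusion-exclusion over the 2 events:
Σ_{j=0}^{2} (-1)^j C(2,j)(5-j)!
= C(2,0)·5! - C(2,1)·4! + C(2,2)·3!
= 120 - 48 + 6
= 78

78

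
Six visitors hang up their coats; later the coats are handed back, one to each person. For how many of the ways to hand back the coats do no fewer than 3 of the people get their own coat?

56

# with exactly i fixed is C(6,i)·!(6-i); sum over i=3..6:
  i=3: C(6,3)·!3 = 20·2 = 40
  i=4: C(6,4)·!2 = 15·1 = 15
  i=5: C(6,5)·!1 = 6·0 = 0
  i=6: C(6,6)·!0 = 1·1 = 1
Total = 56.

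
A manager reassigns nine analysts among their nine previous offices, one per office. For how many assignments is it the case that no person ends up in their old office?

133496

!9 is the nearest integer to 9!/e.
9! = 362880, and 362880/e ≈ 133496.09, so !9 = 133496.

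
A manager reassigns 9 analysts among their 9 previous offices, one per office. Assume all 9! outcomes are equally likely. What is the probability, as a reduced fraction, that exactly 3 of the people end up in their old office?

Favorable outcomes: C(9,3)·!6 = 84·265 = 22260.
Total outcomes: 9! = 362880.
Probability = 22260/362880 = 53/864.

53/864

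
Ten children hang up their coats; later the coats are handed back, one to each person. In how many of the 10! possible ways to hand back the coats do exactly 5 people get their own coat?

11088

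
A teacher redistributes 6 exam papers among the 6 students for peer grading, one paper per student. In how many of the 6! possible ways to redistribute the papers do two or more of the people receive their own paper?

Sum C(6,i)·!(6-i) for i = 2..6:
  i=2: C(6,2)·!4 = 15·9 = 135
  i=3: C(6,3)·!3 = 20·2 = 40
  i=4: C(6,4)·!2 = 15·1 = 15
  i=5: C(6,5)·!1 = 6·0 = 0
  i=6: C(6,6)·!0 = 1·1 = 1
Total = 191.

191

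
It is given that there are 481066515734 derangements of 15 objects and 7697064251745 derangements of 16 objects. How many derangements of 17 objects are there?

130850092279664

D_17 = (17-1)·(D_16 + D_15) = 16·(7697064251745 + 481066515734) = 16·8178130767479 = 130850092279664.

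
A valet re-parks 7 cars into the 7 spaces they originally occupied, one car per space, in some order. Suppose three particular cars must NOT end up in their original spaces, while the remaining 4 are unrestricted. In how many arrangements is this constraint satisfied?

3216

Inclusion-exclusion on the 3 forbidden self-matches:
Σ_{j=0}^{3} (-1)^j C(3,j)(7-j)!
= C(3,0)·7! - C(3,1)·6! + C(3,2)·5! - C(3,3)·4!
= 5040 - 2160 + 360 - 24
= 3216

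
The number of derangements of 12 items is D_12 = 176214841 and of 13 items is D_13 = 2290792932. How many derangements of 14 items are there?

32071101049

D_14 = (14-1)·(D_13 + D_12) = 13·(2290792932 + 176214841) = 13·2467007773 = 32071101049.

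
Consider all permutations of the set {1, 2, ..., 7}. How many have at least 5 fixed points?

22

# with exactly i fixed is C(7,i)·!(7-i); sum over i=5..7:
  i=5: C(7,5)·!2 = 21·1 = 21
  i=6: C(7,6)·!1 = 7·0 = 0
  i=7: C(7,7)·!0 = 1·1 = 1
Total = 22.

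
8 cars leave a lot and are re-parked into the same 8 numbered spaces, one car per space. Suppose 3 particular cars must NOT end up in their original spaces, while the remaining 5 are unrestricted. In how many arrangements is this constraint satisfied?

Let A_j be the event that the j-th constrained one is fixed. By inclusion-exclusion over the 3 events:
Σ_{j=0}^{3} (-1)^j C(3,j)(8-j)!
= C(3,0)·8! - C(3,1)·7! + C(3,2)·6! - C(3,3)·5!
= 40320 - 15120 + 2160 - 120
= 27240

27240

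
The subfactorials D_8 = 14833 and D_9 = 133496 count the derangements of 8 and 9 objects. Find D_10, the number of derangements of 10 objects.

D_10 = (10-1)·(D_9 + D_8) = 9·(133496 + 14833) = 9·148329 = 1334961.

1334961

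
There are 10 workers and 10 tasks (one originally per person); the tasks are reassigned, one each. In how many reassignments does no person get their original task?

!10 = 10! · Σ_{k=0}^{10} (-1)^k/k!
= 10! - 10!/1! + 10!/2! - 10!/3! + 10!/4! - 10!/5! + 10!/6! - 10!/7! + 10!/8! - 10!/9! + 10!/10!
= 3628800 - 3628800 + 1814400 - 604800 + 151200 - 30240 + 5040 - 720 + 90 - 10 + 1
= 1334961

1334961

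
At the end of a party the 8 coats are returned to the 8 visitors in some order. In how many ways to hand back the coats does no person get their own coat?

!8 is the nearest integer to 8!/e.
8! = 40320, and 40320/e ≈ 14832.90, so !8 = 14833.

14833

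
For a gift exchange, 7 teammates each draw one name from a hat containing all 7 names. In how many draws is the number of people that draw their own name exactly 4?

70

Pick the 4 fixed positions: C(7,4) = 35 ways.
The other 3 form a derangement: !3 = 2.
Total: 35 × 2 = 70.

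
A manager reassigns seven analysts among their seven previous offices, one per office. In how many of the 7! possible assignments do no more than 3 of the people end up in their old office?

Sum C(7,i)·!(7-i) for i = 0..3:
  i=0: C(7,0)·!7 = 1·1854 = 1854
  i=1: C(7,1)·!6 = 7·265 = 1855
  i=2: C(7,2)·!5 = 21·44 = 924
  i=3: C(7,3)·!4 = 35·9 = 315
Total = 4948.

4948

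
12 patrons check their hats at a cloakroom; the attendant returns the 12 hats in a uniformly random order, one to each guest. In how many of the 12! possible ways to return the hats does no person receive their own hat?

176214841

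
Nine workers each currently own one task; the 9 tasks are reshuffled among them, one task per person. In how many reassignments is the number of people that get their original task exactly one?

133497

Pick the single fixed position: C(9,1) = 9 ways.
The other 8 form a derangement: !8 = 14833.
Total: 9 × 14833 = 133497.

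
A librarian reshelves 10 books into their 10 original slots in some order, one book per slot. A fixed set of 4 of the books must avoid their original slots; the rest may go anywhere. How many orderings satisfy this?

2399760

Inclusion-exclusion on the 4 forbidden self-matches:
Σ_{j=0}^{4} (-1)^j C(4,j)(10-j)!
= C(4,0)·10! - C(4,1)·9! + C(4,2)·8! - C(4,3)·7! + C(4,4)·6!
= 3628800 - 1451520 + 241920 - 20160 + 720
= 2399760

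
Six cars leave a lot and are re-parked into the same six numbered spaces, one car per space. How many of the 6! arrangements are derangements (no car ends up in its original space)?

265

Recurrence: !6 = 6·!5 + (-1)^6.
!6 = 6·44 + 1 = 265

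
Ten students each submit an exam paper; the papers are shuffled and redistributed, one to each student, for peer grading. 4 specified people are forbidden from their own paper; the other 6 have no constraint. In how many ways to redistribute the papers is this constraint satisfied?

2399760

Inclusion-exclusion on the 4 forbidden self-matches:
Σ_{j=0}^{4} (-1)^j C(4,j)(10-j)!
= C(4,0)·10! - C(4,1)·9! + C(4,2)·8! - C(4,3)·7! + C(4,4)·6!
= 3628800 - 1451520 + 241920 - 20160 + 720
= 2399760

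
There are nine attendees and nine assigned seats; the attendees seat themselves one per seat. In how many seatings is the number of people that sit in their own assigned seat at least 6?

205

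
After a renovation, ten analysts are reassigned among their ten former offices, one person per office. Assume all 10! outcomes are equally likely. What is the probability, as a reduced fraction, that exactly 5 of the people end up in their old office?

Favorable outcomes: C(10,5)·!5 = 252·44 = 11088.
Total outcomes: 10! = 3628800.
Probability = 11088/3628800 = 11/3600.

11/3600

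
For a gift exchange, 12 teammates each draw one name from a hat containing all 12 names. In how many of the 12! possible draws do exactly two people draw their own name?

88107426

Choose which 2 of the 12 are fixed: C(12,2) = 66.
The other 10 form a derangement: !10 = 1334961.
Total: 66 × 1334961 = 88107426.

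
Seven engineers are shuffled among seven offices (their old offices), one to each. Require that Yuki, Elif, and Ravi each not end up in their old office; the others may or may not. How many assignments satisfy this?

3216

Inclusion-exclusion on the 3 forbidden self-matches:
Σ_{j=0}^{3} (-1)^j C(3,j)(7-j)!
= C(3,0)·7! - C(3,1)·6! + C(3,2)·5! - C(3,3)·4!
= 5040 - 2160 + 360 - 24
= 3216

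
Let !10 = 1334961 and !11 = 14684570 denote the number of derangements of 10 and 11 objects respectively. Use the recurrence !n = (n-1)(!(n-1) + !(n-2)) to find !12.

176214841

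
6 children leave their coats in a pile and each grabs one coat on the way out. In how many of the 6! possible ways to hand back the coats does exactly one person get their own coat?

Pick the single fixed position: C(6,1) = 6 ways.
The remaining 5 must be deranged: !5 = 44.
Total: 6 × 44 = 264.

264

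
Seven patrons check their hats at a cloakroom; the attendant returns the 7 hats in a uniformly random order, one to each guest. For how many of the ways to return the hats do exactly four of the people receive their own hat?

Pick the 4 fixed positions: C(7,4) = 35 ways.
The other 3 form a derangement: !3 = 2.
Total: 35 × 2 = 70.

70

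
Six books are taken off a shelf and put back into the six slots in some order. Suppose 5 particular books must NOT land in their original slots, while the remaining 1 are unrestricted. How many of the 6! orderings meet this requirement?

309

Inclusion-exclusion on the 5 forbidden self-matches:
Σ_{j=0}^{5} (-1)^j C(5,j)(6-j)!
= C(5,0)·6! - C(5,1)·5! + C(5,2)·4! - C(5,3)·3! + C(5,4)·2! - C(5,5)·1!
= 720 - 600 + 240 - 60 + 10 - 1
= 309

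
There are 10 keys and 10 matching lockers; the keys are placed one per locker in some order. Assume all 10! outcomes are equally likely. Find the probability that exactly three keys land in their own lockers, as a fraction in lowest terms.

Favorable outcomes: C(10,3)·!7 = 120·1854 = 222480.
Total outcomes: 10! = 3628800.
Probability = 222480/3628800 = 103/1680.

103/1680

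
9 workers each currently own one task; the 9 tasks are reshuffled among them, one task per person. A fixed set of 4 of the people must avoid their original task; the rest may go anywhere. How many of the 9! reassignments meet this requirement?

229080

Inclusion-exclusion on the 4 forbidden self-matches:
Σ_{j=0}^{4} (-1)^j C(4,j)(9-j)!
= C(4,0)·9! - C(4,1)·8! + C(4,2)·7! - C(4,3)·6! + C(4,4)·5!
= 362880 - 161280 + 30240 - 2880 + 120
= 229080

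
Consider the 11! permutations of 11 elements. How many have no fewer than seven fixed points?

3356

# with exactly i fixed is C(11,i)·!(11-i); sum over i=7..11:
  i=7: C(11,7)·!4 = 330·9 = 2970
  i=8: C(11,8)·!3 = 165·2 = 330
  i=9: C(11,9)·!2 = 55·1 = 55
  i=10: C(11,10)·!1 = 11·0 = 0
  i=11: C(11,11)·!0 = 1·1 = 1
Total = 3356.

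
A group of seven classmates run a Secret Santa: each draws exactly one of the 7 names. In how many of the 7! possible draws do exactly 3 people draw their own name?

Pick the 3 fixed positions: C(7,3) = 35 ways.
The remaining 4 must be deranged: !4 = 9.
Total: 35 × 9 = 315.

315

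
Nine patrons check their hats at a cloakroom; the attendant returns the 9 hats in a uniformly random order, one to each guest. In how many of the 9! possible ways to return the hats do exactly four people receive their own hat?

5544

Choose which 4 of the 9 are fixed: C(9,4) = 126.
The remaining 5 must be deranged: !5 = 44.
Total: 126 × 44 = 5544.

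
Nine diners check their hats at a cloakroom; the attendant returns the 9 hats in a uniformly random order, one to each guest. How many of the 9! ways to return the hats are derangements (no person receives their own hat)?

Use !n = (n-1)(!(n-1) + !(n-2)).
!9 = 8·(14833 + 1854) = 8·16687 = 133496

133496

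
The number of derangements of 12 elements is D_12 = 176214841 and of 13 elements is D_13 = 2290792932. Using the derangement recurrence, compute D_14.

32071101049

D_14 = (14-1)·(D_13 + D_12) = 13·(2290792932 + 176214841) = 13·2467007773 = 32071101049.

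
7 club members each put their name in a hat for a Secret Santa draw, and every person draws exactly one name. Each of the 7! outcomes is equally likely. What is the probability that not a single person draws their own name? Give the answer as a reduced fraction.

103/280

Favorable outcomes: !7 = 1854.
Total outcomes: 7! = 5040.
Probability = 1854/5040 = 103/280.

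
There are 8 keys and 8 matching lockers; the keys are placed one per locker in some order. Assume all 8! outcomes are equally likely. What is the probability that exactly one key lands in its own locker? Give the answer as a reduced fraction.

Favorable outcomes: C(8,1)·!7 = 8·1854 = 14832.
Total outcomes: 8! = 40320.
Probability = 14832/40320 = 103/280.

103/280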